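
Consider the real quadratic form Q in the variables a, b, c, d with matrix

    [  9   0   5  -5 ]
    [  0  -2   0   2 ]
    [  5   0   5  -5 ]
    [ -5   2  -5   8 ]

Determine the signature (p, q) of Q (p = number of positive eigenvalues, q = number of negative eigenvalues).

(3, 1)

Symmetric row and column elimination reduces A to a congruent diagonal form with pivots 9, -2, 20/9, 5.
Counting signs: 3 positive, 1 negative.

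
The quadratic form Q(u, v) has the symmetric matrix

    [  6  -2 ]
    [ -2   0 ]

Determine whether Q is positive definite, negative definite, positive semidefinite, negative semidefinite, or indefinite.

For the 2×2 matrix [[6, -2], [-2, 0]]: det = 6·0 − (-2)² = -4, trace = 6.
det < 0 so the eigenvalues have opposite signs; the form is indefinite.

indefinite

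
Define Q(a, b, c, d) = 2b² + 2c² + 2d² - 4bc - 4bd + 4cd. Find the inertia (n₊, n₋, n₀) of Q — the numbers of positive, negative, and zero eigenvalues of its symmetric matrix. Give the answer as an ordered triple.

(1, 0, 3)

The symmetric matrix is A = [[0, 0, 0, 0], [0, 2, -2, -2], [0, -2, 2, 2], [0, -2, 2, 2]].
Congruent diagonalization of A (simultaneous row and column reduction) yields pivots 0, 2, 0, 0.
So there are 1 positive, 3 zero pivots.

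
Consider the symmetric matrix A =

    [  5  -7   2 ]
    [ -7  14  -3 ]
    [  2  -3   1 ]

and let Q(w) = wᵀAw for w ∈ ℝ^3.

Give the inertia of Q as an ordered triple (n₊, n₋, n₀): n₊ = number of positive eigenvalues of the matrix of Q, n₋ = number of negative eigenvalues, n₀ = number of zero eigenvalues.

(3, 0, 0)

Symmetric row and column elimination reduces A to a congruent diagonal form with pivots 5, 21/5, 4/21.
That gives 3 positive pivots.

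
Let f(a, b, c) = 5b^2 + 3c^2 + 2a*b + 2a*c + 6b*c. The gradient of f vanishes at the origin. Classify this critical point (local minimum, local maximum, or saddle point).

saddle point

The Hessian at the origin is H = [[0, 2, 2], [2, 10, 6], [2, 6, 6]].
H is indefinite, so the origin is a saddle point.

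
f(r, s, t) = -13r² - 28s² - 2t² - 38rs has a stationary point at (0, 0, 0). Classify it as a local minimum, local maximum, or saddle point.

local maximum

The Hessian at the origin is H = [[-26, -38, 0], [-38, -56, 0], [0, 0, -4]].
Congruent diagonalization of H (simultaneous row and column reduction) yields pivots -26, -6/13, -4.
That gives 3 negative pivots.
H is negative definite, so the origin is a strict local maximum.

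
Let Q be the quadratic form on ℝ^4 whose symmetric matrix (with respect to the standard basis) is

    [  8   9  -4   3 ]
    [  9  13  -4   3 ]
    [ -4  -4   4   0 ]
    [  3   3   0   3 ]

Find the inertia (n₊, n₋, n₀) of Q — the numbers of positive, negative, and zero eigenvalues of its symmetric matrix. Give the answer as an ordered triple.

(4, 0, 0)

Congruent diagonalization of A (simultaneous row and column reduction) yields pivots 8, 23/8, 44/23, 6/11.
Counting signs: 4 positive.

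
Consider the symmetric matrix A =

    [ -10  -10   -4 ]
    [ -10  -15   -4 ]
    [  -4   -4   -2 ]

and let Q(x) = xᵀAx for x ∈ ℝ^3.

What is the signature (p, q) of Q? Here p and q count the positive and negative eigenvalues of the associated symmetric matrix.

An LDLᵀ factorisation of A has diagonal entries -10, -5, -2/5.
That gives 3 negative pivots.

(0, 3)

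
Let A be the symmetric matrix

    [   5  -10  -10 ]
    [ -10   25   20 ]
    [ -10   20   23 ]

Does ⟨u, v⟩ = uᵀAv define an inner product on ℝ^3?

Leading principal minors: Δ_1 = 5, Δ_2 = 25, Δ_3 = 75.
All leading principal minors are positive, so by Sylvester's criterion Q is positive definite.
⟨·,·⟩ is an inner product exactly when A is positive definite.

yes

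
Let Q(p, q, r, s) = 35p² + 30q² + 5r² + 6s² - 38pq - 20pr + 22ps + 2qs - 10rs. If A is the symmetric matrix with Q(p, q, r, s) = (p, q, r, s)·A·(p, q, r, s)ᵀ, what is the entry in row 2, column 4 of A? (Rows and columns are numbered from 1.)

1

The coefficient of q·s in Q is 2. For a symmetric A this equals A[2,4] + A[4,2] = 2·A[2,4].
So A[2,4] = 2/2 = 1.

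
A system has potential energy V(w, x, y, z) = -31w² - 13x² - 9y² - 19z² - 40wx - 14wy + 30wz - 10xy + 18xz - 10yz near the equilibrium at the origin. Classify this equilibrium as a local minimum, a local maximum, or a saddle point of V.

local maximum

The Hessian at the origin is H = [[-62, -40, -14, 30], [-40, -26, -10, 18], [-14, -10, -18, -10], [30, 18, -10, -38]].
Applying the same elementary operations to the rows and columns of H produces a congruent diagonal matrix with entries -62, -6/31, -10, -4.
Counting signs: 4 negative.
H is negative definite, so the origin is a strict local maximum.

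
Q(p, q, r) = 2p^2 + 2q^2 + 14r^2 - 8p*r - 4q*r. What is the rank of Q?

Write A = [[2, 0, -4], [0, 2, -2], [-4, -2, 14]].
Applying the same elementary operations to the rows and columns of A produces a congruent diagonal matrix with entries 2, 2, 4.
So there are 3 positive pivots.
The rank is the number of nonzero pivots: 3.

3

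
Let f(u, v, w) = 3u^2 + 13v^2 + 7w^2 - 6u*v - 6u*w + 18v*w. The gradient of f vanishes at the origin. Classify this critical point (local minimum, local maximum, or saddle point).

The Hessian at the origin is H = [[6, -6, -6], [-6, 26, 18], [-6, 18, 14]].
Row-reducing H symmetrically gives the diagonal entries 6, 20, 4/5.
Counting signs: 3 positive.
H is positive definite, so the origin is a strict local minimum.

local minimum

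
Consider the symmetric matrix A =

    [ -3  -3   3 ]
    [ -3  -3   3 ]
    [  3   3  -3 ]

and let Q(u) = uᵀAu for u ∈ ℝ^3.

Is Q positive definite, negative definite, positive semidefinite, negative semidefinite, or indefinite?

Symmetric row and column elimination reduces A to a congruent diagonal form with pivots -3, 0, 0.
So there are 1 negative, 2 zero pivots.
Hence Q is negative semidefinite.

negative semidefinite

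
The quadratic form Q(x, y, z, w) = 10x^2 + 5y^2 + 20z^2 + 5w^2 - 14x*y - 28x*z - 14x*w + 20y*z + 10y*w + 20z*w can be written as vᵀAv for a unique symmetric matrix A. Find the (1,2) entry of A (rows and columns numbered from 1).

The coefficient of x·y in Q is -14. For a symmetric A this equals A[1,2] + A[2,1] = 2·A[1,2].
So A[1,2] = -14/2 = -7.

-7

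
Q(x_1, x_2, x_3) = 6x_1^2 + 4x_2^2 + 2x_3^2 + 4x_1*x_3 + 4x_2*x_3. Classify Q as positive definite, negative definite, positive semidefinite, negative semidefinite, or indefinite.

positive definite

Write A = [[6, 0, 2], [0, 4, 2], [2, 2, 2]].
Applying the same elementary operations to the rows and columns of A produces a congruent diagonal matrix with entries 6, 4, 1/3.
Counting signs: 3 positive.
Hence Q is positive definite.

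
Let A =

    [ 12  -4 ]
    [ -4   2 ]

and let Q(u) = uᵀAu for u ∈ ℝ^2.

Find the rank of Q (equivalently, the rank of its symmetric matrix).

Congruent diagonalization of A (simultaneous row and column reduction) yields pivots 12, 2/3.
Counting signs: 2 positive.
The rank is the number of nonzero pivots: 2.

2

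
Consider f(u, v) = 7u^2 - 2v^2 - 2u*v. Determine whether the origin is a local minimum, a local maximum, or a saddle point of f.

The Hessian at the origin is H = [[14, -2], [-2, -4]].
det H = 14·-4 − (-2)² = -60 < 0, so H is indefinite.
Therefore the origin is a saddle point.

saddle point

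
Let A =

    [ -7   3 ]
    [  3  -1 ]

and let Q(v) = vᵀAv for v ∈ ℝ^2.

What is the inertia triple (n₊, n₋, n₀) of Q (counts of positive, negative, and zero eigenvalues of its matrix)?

Row-reducing A symmetrically gives the diagonal entries -7, 2/7.
That gives 1 positive, 1 negative pivots.

(1, 1, 0)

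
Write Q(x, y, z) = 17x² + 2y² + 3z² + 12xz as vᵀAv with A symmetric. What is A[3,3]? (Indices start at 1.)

3

The coefficient of z² in Q is 3, and that is exactly A[3,3].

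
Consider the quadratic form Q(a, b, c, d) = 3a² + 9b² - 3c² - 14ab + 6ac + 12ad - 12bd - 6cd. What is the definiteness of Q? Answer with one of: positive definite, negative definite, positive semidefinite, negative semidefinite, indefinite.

indefinite

The associated matrix is A = [[3, -7, 3, 6], [-7, 9, 0, -6], [3, 0, -3, -3], [6, -6, -3, 0]].
Congruent diagonalization of A (simultaneous row and column reduction) yields pivots 3, -22/3, 15/22, -6.
That gives 2 positive, 2 negative pivots.
Hence Q is indefinite.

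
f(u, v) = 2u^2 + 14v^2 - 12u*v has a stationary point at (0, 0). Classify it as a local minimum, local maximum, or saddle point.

The Hessian at the origin is H = [[4, -12], [-12, 28]].
det H = 4·28 − (-12)² = -32 < 0, so H is indefinite.
Therefore the origin is a saddle point.

saddle point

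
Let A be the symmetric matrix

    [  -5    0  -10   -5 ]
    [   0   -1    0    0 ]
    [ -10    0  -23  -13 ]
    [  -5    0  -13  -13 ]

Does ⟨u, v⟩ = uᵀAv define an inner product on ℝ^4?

Leading principal minors: Δ_1 = -5, Δ_2 = 5, Δ_3 = -15, Δ_4 = 75.
The signs alternate starting with Δ_1 < 0, so by Sylvester's criterion Q is negative definite.
⟨·,·⟩ is an inner product exactly when A is positive definite.

no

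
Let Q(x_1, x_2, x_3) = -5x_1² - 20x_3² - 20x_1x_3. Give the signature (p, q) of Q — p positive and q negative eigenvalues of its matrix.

(0, 1)

The associated matrix is A = [[-5, 0, -10], [0, 0, 0], [-10, 0, -20]].
Applying the same elementary operations to the rows and columns of A produces a congruent diagonal matrix with entries -5, 0, 0.
Counting signs: 1 negative, 2 zero.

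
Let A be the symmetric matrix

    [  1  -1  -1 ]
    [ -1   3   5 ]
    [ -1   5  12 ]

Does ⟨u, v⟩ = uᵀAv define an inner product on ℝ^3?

yes

Congruent diagonalization of A (simultaneous row and column reduction) yields pivots 1, 2, 3.
That gives 3 positive pivots.
Hence Q is positive definite.
⟨·,·⟩ is an inner product exactly when A is positive definite.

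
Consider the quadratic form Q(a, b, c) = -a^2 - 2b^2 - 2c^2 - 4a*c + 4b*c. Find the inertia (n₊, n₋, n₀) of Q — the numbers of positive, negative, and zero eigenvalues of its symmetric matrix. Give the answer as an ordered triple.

(1, 2, 0)

The associated matrix is A = [[-1, 0, -2], [0, -2, 2], [-2, 2, -2]].
Row-reducing A symmetrically gives the diagonal entries -1, -2, 4.
Counting signs: 1 positive, 2 negative.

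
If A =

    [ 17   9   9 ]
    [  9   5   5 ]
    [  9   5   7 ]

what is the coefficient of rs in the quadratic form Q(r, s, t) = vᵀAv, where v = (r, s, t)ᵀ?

18

The coefficient of rs is A[1,2] + A[2,1] = 2·9 = 18.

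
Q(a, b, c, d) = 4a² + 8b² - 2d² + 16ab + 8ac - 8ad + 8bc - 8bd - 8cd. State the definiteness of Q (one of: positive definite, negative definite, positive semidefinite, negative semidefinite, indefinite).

Write A = [[4, 8, 4, -4], [8, 8, 4, -4], [4, 4, 0, -4], [-4, -4, -4, -2]].
Row-reducing A symmetrically gives the diagonal entries 4, -8, -2, -2.
Counting signs: 1 positive, 3 negative.
Hence Q is indefinite.

indefinite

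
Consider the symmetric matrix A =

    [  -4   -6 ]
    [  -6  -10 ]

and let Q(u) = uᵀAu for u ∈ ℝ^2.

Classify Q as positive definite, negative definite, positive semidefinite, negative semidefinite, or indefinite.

Leading principal minors: Δ_1 = -4, Δ_2 = 4.
The signs alternate starting with Δ_1 < 0, so by Sylvester's criterion Q is negative definite.

negative definite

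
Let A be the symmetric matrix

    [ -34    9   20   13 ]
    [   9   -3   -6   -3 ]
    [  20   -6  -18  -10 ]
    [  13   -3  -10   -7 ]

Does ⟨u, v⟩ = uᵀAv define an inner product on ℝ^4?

no

Leading principal minors: Δ_1 = -34, Δ_2 = 21, Δ_3 = -114, Δ_4 = 24.
The signs alternate starting with Δ_1 < 0, so by Sylvester's criterion Q is negative definite.
⟨·,·⟩ is an inner product exactly when A is positive definite.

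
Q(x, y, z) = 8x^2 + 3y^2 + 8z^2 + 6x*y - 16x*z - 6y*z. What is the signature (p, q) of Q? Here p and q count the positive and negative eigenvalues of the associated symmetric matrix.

(2, 0)

The symmetric matrix is A = [[8, 3, -8], [3, 3, -3], [-8, -3, 8]].
Symmetric row and column elimination reduces A to a congruent diagonal form with pivots 8, 15/8, 0.
Counting signs: 2 positive, 1 zero.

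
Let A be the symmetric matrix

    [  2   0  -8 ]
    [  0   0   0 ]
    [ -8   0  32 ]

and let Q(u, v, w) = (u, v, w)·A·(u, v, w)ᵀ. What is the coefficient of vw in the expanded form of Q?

0

The coefficient of vw is A[2,3] + A[3,2] = 2·0 = 0.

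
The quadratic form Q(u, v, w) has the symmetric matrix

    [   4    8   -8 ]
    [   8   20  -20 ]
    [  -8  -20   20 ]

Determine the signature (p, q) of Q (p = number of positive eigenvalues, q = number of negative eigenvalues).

(2, 0)

Applying the same elementary operations to the rows and columns of A produces a congruent diagonal matrix with entries 4, 4, 0.
That gives 2 positive, 1 zero pivots.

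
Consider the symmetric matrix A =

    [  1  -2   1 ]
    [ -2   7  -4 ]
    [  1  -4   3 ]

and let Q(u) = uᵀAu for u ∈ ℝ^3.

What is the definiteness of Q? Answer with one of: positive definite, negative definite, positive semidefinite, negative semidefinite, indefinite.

Row-reducing A symmetrically gives the diagonal entries 1, 3, 2/3.
Counting signs: 3 positive.
Hence Q is positive definite.

positive definite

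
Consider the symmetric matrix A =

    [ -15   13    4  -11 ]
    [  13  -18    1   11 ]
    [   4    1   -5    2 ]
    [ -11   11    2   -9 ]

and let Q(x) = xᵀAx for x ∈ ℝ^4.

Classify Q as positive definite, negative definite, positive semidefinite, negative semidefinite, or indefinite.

negative definite

Symmetric row and column elimination reduces A to a congruent diagonal form with pivots -15, -101/15, -98/101, -30/49.
That gives 4 negative pivots.
Hence Q is negative definite.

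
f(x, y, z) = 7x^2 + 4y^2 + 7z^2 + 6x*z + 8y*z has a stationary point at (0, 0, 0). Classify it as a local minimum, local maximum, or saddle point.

local minimum

The Hessian at the origin is H = [[14, 0, 6], [0, 8, 8], [6, 8, 14]].
An LDLᵀ factorisation of H has diagonal entries 14, 8, 24/7.
That gives 3 positive pivots.
H is positive definite, so the origin is a strict local minimum.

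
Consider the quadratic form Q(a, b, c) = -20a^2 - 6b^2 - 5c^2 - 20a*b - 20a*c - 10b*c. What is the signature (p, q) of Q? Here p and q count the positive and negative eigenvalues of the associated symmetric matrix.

The symmetric matrix is A = [[-20, -10, -10], [-10, -6, -5], [-10, -5, -5]].
Row-reducing A symmetrically gives the diagonal entries -20, -1, 0.
So there are 2 negative, 1 zero pivots.

(0, 2)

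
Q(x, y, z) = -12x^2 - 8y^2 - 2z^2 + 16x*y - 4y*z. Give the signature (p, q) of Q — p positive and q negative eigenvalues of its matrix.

Write A = [[-12, 8, 0], [8, -8, -2], [0, -2, -2]].
Symmetric row and column elimination reduces A to a congruent diagonal form with pivots -12, -8/3, -1/2.
Counting signs: 3 negative.

(0, 3)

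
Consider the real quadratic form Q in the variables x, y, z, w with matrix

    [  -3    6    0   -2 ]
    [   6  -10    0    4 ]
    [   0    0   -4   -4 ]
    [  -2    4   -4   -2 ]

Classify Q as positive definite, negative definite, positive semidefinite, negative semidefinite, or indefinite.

An LDLᵀ factorisation of A has diagonal entries -3, 2, -4, 10/3.
Counting signs: 2 positive, 2 negative.
Hence Q is indefinite.

indefinite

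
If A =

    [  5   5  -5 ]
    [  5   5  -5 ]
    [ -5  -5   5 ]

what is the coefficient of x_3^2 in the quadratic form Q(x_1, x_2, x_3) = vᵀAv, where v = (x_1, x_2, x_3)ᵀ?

5

The coefficient of x_3^2 is the diagonal entry A[3,3] = 5.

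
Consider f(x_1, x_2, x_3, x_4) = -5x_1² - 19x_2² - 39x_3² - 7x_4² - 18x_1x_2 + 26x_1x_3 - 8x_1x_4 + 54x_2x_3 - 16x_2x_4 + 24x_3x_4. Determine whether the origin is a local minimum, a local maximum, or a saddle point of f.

The Hessian at the origin is H = [[-10, -18, 26, -8], [-18, -38, 54, -16], [26, 54, -78, 24], [-8, -16, 24, -14]].
An LDLᵀ factorisation of H has diagonal entries -10, -28/5, -8/7, -6.
So there are 4 negative pivots.
H is negative definite, so the origin is a strict local maximum.

local maximum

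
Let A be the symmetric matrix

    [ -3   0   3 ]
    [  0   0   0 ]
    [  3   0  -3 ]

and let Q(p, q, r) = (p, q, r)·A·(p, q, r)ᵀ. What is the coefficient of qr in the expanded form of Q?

The coefficient of qr is A[2,3] + A[3,2] = 2·0 = 0.

0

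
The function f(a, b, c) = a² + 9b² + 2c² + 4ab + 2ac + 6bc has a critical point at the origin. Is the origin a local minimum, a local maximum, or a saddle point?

The Hessian at the origin is H = [[2, 4, 2], [4, 18, 6], [2, 6, 4]].
Row-reducing H symmetrically gives the diagonal entries 2, 10, 8/5.
So there are 3 positive pivots.
H is positive definite, so the origin is a strict local minimum.

local minimum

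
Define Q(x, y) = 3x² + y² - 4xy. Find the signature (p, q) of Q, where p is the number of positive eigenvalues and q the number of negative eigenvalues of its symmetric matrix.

(1, 1)

Write A = [[3, -2], [-2, 1]].
Row-reducing A symmetrically gives the diagonal entries 3, -1/3.
That gives 1 positive, 1 negative pivots.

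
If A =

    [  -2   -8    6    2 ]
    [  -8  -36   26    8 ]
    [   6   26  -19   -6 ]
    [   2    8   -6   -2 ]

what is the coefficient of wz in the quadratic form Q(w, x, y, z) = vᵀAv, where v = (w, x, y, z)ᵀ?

The coefficient of wz is A[1,4] + A[4,1] = 2·2 = 4.

4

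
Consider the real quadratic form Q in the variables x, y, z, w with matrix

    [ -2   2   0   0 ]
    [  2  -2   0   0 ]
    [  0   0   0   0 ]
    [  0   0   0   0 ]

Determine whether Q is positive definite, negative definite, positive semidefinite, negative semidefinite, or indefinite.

Symmetric row and column elimination reduces A to a congruent diagonal form with pivots -2, 0, 0, 0.
So there are 1 negative, 3 zero pivots.
Hence Q is negative semidefinite.

negative semidefinite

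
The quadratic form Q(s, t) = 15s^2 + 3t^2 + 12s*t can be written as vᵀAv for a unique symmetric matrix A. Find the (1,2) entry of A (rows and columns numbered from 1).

6

The coefficient of s·t in Q is 12. For a symmetric A this equals A[1,2] + A[2,1] = 2·A[1,2].
So A[1,2] = 12/2 = 6.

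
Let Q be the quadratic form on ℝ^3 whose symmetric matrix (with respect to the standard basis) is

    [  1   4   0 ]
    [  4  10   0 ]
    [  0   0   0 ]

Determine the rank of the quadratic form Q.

Applying the same elementary operations to the rows and columns of A produces a congruent diagonal matrix with entries 1, -6, 0.
That gives 1 positive, 1 negative, 1 zero pivots.
The rank is the number of nonzero pivots: 2.

2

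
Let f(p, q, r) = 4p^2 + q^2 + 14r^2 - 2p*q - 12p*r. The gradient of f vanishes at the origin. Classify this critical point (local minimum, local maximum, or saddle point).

The Hessian at the origin is H = [[8, -2, -12], [-2, 2, 0], [-12, 0, 28]].
Row-reducing H symmetrically gives the diagonal entries 8, 3/2, 4.
So there are 3 positive pivots.
H is positive definite, so the origin is a strict local minimum.

local minimum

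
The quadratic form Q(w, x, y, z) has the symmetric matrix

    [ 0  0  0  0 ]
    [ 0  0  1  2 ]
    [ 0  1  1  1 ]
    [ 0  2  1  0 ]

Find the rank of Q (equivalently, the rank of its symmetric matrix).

2

Row reduction of A gives 2 nonzero rows, so rank A = 2.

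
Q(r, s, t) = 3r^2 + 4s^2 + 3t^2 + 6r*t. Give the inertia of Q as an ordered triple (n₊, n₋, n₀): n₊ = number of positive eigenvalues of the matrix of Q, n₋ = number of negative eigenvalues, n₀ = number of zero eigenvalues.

(2, 0, 1)

The associated matrix is A = [[3, 0, 3], [0, 4, 0], [3, 0, 3]].
Congruent diagonalization of A (simultaneous row and column reduction) yields pivots 3, 4, 0.
So there are 2 positive, 1 zero pivots.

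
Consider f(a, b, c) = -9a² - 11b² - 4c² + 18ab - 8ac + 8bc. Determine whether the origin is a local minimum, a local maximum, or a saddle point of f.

The Hessian at the origin is H = [[-18, 18, -8], [18, -22, 8], [-8, 8, -8]].
An LDLᵀ factorisation of H has diagonal entries -18, -4, -40/9.
So there are 3 negative pivots.
H is negative definite, so the origin is a strict local maximum.

local maximum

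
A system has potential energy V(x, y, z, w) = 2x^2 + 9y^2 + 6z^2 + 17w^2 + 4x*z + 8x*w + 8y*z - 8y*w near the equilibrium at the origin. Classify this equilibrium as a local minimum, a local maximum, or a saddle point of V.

local minimum

The Hessian at the origin is H = [[4, 0, 4, 8], [0, 18, 8, -8], [4, 8, 12, 0], [8, -8, 0, 34]].
Symmetric row and column elimination reduces H to a congruent diagonal form with pivots 4, 18, 40/9, 10.
So there are 4 positive pivots.
H is positive definite, so the origin is a strict local minimum.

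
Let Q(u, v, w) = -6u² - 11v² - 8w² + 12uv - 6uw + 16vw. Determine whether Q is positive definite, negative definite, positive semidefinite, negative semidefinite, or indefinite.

negative definite

The associated matrix is A = [[-6, 6, -3], [6, -11, 8], [-3, 8, -8]].
Symmetric row and column elimination reduces A to a congruent diagonal form with pivots -6, -5, -3/2.
That gives 3 negative pivots.
Hence Q is negative definite.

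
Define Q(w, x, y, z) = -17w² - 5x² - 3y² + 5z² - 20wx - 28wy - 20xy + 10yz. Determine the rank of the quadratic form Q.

3

The symmetric matrix is A = [[-17, -10, -14, 0], [-10, -5, -10, 0], [-14, -10, -3, 5], [0, 0, 5, 5]].
Symmetric row and column elimination reduces A to a congruent diagonal form with pivots -17, 15/17, 5, 0.
So there are 2 positive, 1 negative, 1 zero pivots.
The rank is the number of nonzero pivots: 3.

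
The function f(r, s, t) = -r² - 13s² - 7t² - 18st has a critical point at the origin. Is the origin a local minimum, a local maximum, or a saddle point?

The Hessian at the origin is H = [[-2, 0, 0], [0, -26, -18], [0, -18, -14]].
An LDLᵀ factorisation of H has diagonal entries -2, -26, -20/13.
So there are 3 negative pivots.
H is negative definite, so the origin is a strict local maximum.

local maximum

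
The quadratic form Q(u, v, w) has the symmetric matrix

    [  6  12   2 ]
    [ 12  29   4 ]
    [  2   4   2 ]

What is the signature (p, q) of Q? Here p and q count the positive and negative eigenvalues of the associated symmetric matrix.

Congruent diagonalization of A (simultaneous row and column reduction) yields pivots 6, 5, 4/3.
So there are 3 positive pivots.

(3, 0)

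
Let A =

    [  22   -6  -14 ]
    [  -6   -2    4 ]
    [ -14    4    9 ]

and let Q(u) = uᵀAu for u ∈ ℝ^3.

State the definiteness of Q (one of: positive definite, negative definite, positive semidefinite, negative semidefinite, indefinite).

Row-reducing A symmetrically gives the diagonal entries 22, -40/11, 1/10.
So there are 2 positive, 1 negative pivots.
Hence Q is indefinite.

indefinite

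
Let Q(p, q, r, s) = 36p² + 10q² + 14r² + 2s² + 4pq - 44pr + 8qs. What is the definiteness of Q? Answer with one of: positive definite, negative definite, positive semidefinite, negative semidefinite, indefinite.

indefinite

The associated matrix is A = [[36, 2, -22, 0], [2, 10, 0, 4], [-22, 0, 14, 0], [0, 4, 0, 2]].
Congruent diagonalization of A (simultaneous row and column reduction) yields pivots 36, 89/9, 36/89, -2/9.
Counting signs: 3 positive, 1 negative.
Hence Q is indefinite.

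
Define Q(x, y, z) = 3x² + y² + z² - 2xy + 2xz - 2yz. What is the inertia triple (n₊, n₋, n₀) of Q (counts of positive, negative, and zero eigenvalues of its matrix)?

(2, 0, 1)

The symmetric matrix is A = [[3, -1, 1], [-1, 1, -1], [1, -1, 1]].
Applying the same elementary operations to the rows and columns of A produces a congruent diagonal matrix with entries 3, 2/3, 0.
That gives 2 positive, 1 zero pivots.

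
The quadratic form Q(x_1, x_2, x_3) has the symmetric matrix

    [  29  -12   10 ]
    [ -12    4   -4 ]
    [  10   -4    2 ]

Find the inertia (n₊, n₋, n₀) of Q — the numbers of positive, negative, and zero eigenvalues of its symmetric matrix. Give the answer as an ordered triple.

Symmetric row and column elimination reduces A to a congruent diagonal form with pivots 29, -28/29, -10/7.
So there are 1 positive, 2 negative pivots.

(1, 2, 0)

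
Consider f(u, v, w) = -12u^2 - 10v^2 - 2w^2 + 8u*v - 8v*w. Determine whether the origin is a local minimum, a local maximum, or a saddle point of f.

The Hessian at the origin is H = [[-24, 8, 0], [8, -20, -8], [0, -8, -4]].
Row-reducing H symmetrically gives the diagonal entries -24, -52/3, -4/13.
Counting signs: 3 negative.
H is negative definite, so the origin is a strict local maximum.

local maximum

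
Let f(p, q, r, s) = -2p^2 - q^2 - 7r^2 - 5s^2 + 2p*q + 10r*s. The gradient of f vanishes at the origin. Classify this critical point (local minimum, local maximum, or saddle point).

local maximum

The Hessian at the origin is H = [[-4, 2, 0, 0], [2, -2, 0, 0], [0, 0, -14, 10], [0, 0, 10, -10]].
Row-reducing H symmetrically gives the diagonal entries -4, -1, -14, -20/7.
So there are 4 negative pivots.
H is negative definite, so the origin is a strict local maximum.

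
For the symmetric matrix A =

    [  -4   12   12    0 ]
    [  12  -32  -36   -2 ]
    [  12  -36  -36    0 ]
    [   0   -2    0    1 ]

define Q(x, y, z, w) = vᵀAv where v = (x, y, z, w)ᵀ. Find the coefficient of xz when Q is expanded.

The coefficient of xz is A[1,3] + A[3,1] = 2·12 = 24.

24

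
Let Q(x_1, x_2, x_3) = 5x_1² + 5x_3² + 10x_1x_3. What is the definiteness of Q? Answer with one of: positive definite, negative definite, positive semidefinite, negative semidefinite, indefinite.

The symmetric matrix is A = [[5, 0, 5], [0, 0, 0], [5, 0, 5]].
Applying the same elementary operations to the rows and columns of A produces a congruent diagonal matrix with entries 5, 0, 0.
That gives 1 positive, 2 zero pivots.
Hence Q is positive semidefinite.

positive semidefinite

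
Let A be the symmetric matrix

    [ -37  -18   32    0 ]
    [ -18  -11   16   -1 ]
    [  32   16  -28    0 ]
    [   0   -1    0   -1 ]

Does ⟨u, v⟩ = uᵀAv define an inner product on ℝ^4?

no

Applying the same elementary operations to the rows and columns of A produces a congruent diagonal matrix with entries -37, -83/37, -20/83, -2/5.
That gives 4 negative pivots.
Hence Q is negative definite.
⟨·,·⟩ is an inner product exactly when A is positive definite.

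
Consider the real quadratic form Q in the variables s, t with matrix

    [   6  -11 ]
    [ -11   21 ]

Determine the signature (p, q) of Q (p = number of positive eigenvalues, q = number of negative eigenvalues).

(2, 0)

Symmetric row and column elimination reduces A to a congruent diagonal form with pivots 6, 5/6.
So there are 2 positive pivots.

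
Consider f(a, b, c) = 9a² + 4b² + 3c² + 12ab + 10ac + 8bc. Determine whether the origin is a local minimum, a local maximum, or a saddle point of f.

The Hessian at the origin is H = [[18, 12, 10], [12, 8, 8], [10, 8, 6]].
H is indefinite, so the origin is a saddle point.

saddle point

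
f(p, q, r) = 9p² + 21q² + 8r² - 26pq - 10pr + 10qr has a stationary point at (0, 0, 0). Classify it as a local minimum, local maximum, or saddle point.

The Hessian at the origin is H = [[18, -26, -10], [-26, 42, 10], [-10, 10, 16]].
Row-reducing H symmetrically gives the diagonal entries 18, 40/9, 6.
That gives 3 positive pivots.
H is positive definite, so the origin is a strict local minimum.

local minimum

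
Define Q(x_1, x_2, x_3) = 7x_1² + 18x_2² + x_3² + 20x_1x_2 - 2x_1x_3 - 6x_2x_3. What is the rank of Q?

3

Write A = [[7, 10, -1], [10, 18, -3], [-1, -3, 1]].
Row-reducing A symmetrically gives the diagonal entries 7, 26/7, 5/26.
Counting signs: 3 positive.
The rank is the number of nonzero pivots: 3.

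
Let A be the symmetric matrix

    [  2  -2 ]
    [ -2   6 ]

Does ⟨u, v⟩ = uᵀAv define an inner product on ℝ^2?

yes

Leading principal minors: Δ_1 = 2, Δ_2 = 8.
All leading principal minors are positive, so by Sylvester's criterion Q is positive definite.
⟨·,·⟩ is an inner product exactly when A is positive definite.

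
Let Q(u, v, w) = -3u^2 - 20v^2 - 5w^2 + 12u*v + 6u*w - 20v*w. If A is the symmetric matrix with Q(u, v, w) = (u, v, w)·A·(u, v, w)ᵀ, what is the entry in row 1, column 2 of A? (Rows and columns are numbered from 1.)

The coefficient of u·v in Q is 12. For a symmetric A this equals A[1,2] + A[2,1] = 2·A[1,2].
So A[1,2] = 12/2 = 6.

6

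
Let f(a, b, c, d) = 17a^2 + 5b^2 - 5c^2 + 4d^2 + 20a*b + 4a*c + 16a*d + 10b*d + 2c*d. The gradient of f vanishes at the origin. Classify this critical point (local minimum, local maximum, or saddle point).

The Hessian at the origin is H = [[34, 20, 4, 16], [20, 10, 0, 10], [4, 0, -10, 2], [16, 10, 2, 8]].
Row-reducing H symmetrically gives the diagonal entries 34, -30/17, -22/3, 8/11.
That gives 2 positive, 2 negative pivots.
H is indefinite, so the origin is a saddle point.

saddle point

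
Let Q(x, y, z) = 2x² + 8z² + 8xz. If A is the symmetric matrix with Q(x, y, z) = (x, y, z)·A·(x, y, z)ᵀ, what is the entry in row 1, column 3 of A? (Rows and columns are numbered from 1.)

4

The coefficient of x·z in Q is 8. For a symmetric A this equals A[1,3] + A[3,1] = 2·A[1,3].
So A[1,3] = 8/2 = 4.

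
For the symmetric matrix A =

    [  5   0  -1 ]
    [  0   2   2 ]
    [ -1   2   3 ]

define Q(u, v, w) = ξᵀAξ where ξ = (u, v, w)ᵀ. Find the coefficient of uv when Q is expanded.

The coefficient of uv is A[1,2] + A[2,1] = 2·0 = 0.

0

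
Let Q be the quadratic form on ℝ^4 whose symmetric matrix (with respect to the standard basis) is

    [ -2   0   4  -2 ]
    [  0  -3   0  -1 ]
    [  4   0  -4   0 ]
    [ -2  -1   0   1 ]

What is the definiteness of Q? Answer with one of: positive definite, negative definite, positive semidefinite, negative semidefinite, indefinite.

indefinite

Applying the same elementary operations to the rows and columns of A produces a congruent diagonal matrix with entries -2, -3, 4, -2/3.
Counting signs: 1 positive, 3 negative.
Hence Q is indefinite.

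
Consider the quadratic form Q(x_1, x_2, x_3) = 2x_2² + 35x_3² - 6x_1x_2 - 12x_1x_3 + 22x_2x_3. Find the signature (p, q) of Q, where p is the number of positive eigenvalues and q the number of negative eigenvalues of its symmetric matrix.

(1, 2)

The symmetric matrix is A = [[0, -3, -6], [-3, 2, 11], [-6, 11, 35]].
By Sylvester's law of inertia any congruent diagonalization of A has 1 positive, 2 negative and 0 zero entries.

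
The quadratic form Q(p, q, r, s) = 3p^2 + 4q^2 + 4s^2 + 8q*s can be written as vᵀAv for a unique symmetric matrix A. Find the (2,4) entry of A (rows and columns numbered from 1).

The coefficient of q·s in Q is 8. For a symmetric A this equals A[2,4] + A[4,2] = 2·A[2,4].
So A[2,4] = 8/2 = 4.

4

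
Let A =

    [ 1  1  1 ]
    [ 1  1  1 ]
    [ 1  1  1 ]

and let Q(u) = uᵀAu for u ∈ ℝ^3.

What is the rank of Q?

1

Symmetric row and column elimination reduces A to a congruent diagonal form with pivots 1, 0, 0.
Counting signs: 1 positive, 2 zero.
The rank is the number of nonzero pivots: 1.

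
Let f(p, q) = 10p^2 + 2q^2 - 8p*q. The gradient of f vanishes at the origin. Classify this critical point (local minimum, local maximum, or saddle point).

The Hessian at the origin is H = [[20, -8], [-8, 4]].
det H = 20·4 − (-8)² = 16 > 0 and H[1,1] = 20 > 0, so H is positive definite.
Therefore the origin is a local minimum.

local minimum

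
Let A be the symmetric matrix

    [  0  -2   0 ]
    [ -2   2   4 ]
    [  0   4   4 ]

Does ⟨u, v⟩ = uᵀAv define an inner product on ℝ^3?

A is congruent to a diagonal matrix with 2 positive, 1 negative and 0 zero entries, so Q is indefinite.
⟨·,·⟩ is an inner product exactly when A is positive definite.

no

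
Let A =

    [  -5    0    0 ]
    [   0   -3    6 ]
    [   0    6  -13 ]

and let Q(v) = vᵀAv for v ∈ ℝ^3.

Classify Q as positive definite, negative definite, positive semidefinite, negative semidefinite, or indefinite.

Symmetric row and column elimination reduces A to a congruent diagonal form with pivots -5, -3, -1.
So there are 3 negative pivots.
Hence Q is negative definite.

negative definite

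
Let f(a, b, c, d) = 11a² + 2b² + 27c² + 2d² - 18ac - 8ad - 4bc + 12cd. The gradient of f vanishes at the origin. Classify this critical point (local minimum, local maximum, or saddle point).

local minimum

The Hessian at the origin is H = [[22, 0, -18, -8], [0, 4, -4, 0], [-18, -4, 54, 12], [-8, 0, 12, 4]].
Row-reducing H symmetrically gives the diagonal entries 22, 4, 388/11, 24/97.
That gives 4 positive pivots.
H is positive definite, so the origin is a strict local minimum.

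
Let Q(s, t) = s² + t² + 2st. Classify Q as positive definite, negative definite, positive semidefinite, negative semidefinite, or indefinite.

The associated matrix is A = [[1, 1], [1, 1]].
Applying the same elementary operations to the rows and columns of A produces a congruent diagonal matrix with entries 1, 0.
Counting signs: 1 positive, 1 zero.
Hence Q is positive semidefinite.

positive semidefinite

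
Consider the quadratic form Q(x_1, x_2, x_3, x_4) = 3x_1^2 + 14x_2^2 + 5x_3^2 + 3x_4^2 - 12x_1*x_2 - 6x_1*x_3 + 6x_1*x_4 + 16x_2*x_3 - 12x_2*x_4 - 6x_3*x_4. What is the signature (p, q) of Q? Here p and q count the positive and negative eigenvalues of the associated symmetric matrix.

The symmetric matrix is A = [[3, -6, -3, 3], [-6, 14, 8, -6], [-3, 8, 5, -3], [3, -6, -3, 3]].
Row-reducing A symmetrically gives the diagonal entries 3, 2, 0, 0.
That gives 2 positive, 2 zero pivots.

(2, 0)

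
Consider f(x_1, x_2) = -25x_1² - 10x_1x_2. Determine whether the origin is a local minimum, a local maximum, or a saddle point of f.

The Hessian at the origin is H = [[-50, -10], [-10, 0]].
det H = -50·0 − (-10)² = -100 < 0, so H is indefinite.
Therefore the origin is a saddle point.

saddle point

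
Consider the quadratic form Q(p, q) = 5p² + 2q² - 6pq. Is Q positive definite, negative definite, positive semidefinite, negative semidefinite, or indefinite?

positive definite

Write A = [[5, -3], [-3, 2]].
An LDLᵀ factorisation of A has diagonal entries 5, 1/5.
That gives 2 positive pivots.
Hence Q is positive definite.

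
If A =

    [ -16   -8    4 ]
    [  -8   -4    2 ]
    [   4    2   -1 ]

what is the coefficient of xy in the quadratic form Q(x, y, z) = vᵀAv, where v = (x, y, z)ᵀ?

The coefficient of xy is A[1,2] + A[2,1] = 2·(-8) = -16.

-16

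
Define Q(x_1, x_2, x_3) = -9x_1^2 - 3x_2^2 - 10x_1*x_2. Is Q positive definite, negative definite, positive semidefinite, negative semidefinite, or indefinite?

The associated matrix is A = [[-9, -5, 0], [-5, -3, 0], [0, 0, 0]].
Applying the same elementary operations to the rows and columns of A produces a congruent diagonal matrix with entries -9, -2/9, 0.
Counting signs: 2 negative, 1 zero.
Hence Q is negative semidefinite.

negative semidefinite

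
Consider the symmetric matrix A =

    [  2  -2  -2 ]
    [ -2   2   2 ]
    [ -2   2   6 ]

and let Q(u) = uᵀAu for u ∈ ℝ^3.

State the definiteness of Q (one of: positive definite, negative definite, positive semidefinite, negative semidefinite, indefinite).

positive semidefinite

Symmetric row and column elimination reduces A to a congruent diagonal form with pivots 2, 0, 4.
Counting signs: 2 positive, 1 zero.
Hence Q is positive semidefinite.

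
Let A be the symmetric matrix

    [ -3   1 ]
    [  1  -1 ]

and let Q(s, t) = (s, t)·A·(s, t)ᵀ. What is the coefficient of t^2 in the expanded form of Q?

-1

The coefficient of t^2 is the diagonal entry A[2,2] = -1.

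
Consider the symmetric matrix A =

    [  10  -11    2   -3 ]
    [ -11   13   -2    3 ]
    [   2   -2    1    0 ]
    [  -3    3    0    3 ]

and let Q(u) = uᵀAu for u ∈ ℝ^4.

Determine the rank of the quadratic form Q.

Applying the same elementary operations to the rows and columns of A produces a congruent diagonal matrix with entries 10, 9/10, 5/9, 6/5.
So there are 4 positive pivots.
The rank is the number of nonzero pivots: 4.

4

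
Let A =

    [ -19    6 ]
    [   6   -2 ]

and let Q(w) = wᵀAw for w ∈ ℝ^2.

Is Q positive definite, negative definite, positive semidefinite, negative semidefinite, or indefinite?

Leading principal minors: Δ_1 = -19, Δ_2 = 2.
The signs alternate starting with Δ_1 < 0, so by Sylvester's criterion Q is negative definite.

negative definite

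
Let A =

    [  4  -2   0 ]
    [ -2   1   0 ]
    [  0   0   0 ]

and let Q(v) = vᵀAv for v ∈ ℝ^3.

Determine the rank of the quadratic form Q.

1

Row-reducing A symmetrically gives the diagonal entries 4, 0, 0.
That gives 1 positive, 2 zero pivots.
The rank is the number of nonzero pivots: 1.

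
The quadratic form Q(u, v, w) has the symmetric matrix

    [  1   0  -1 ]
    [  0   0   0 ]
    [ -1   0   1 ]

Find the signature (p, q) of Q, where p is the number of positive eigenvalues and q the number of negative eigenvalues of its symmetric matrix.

(1, 0)

Congruent diagonalization of A (simultaneous row and column reduction) yields pivots 1, 0, 0.
Counting signs: 1 positive, 2 zero.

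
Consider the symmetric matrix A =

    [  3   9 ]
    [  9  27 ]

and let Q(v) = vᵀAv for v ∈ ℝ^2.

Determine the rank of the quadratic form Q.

Symmetric row and column elimination reduces A to a congruent diagonal form with pivots 3, 0.
So there are 1 positive, 1 zero pivots.
The rank is the number of nonzero pivots: 1.

1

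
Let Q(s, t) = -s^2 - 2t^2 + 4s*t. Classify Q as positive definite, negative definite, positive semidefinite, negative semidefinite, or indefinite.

The symmetric matrix of Q is [[-1, 2], [2, -2]].
For the 2×2 matrix [[-1, 2], [2, -2]]: det = -1·-2 − (2)² = -2, trace = -3.
det < 0 so the eigenvalues have opposite signs; the form is indefinite.

indefinite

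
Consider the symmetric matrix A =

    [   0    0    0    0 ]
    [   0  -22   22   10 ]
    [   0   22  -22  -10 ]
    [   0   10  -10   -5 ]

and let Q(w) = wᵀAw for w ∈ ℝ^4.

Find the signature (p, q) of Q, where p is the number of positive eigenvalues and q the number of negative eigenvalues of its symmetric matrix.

Congruent diagonalization of A (simultaneous row and column reduction) yields pivots 0, -22, 0, -5/11.
Counting signs: 2 negative, 2 zero.

(0, 2)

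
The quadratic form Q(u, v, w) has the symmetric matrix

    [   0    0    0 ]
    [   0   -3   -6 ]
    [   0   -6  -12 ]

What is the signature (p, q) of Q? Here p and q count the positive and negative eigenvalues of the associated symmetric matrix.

(0, 1)

Congruent diagonalization of A (simultaneous row and column reduction) yields pivots 0, -3, 0.
Counting signs: 1 negative, 2 zero.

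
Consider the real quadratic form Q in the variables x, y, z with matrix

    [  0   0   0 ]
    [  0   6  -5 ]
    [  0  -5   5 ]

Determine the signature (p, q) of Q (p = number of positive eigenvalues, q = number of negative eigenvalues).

(2, 0)

Row-reducing A symmetrically gives the diagonal entries 0, 6, 5/6.
That gives 2 positive, 1 zero pivots.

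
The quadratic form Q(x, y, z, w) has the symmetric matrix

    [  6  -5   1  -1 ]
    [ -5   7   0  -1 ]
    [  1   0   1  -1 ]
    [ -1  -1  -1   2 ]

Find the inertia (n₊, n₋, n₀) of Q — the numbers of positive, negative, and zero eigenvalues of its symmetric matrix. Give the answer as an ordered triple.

(4, 0, 0)

Row-reducing A symmetrically gives the diagonal entries 6, 17/6, 10/17, 1/2.
So there are 4 positive pivots.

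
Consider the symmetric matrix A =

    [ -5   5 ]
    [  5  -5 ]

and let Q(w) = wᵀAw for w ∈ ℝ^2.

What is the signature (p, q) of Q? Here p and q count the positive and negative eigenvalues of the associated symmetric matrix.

(0, 1)

Row-reducing A symmetrically gives the diagonal entries -5, 0.
Counting signs: 1 negative, 1 zero.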